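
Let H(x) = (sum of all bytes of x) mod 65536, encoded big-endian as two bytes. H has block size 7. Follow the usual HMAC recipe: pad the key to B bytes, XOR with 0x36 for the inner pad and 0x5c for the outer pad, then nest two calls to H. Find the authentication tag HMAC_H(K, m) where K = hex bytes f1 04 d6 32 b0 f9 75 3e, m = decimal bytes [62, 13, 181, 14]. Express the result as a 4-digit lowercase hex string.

Key hex bytes f1 04 d6 32 b0 f9 75 3e is 8 bytes > B = 7, so hash it first: H(key) = 04 59, then zero-pad to 7 bytes: K' = 04 59 00 00 00 00 00.
K' ⊕ ipad = 32 6f 36 36 36 36 36.  K' ⊕ opad = 58 05 5c 5c 5c 5c 5c.
Inner input = (K'⊕ipad) ∥ m = 32 6f 36 36 36 36 36 ∥ 3e 0d b5 0e.
Inner hash: sum = 50+111+54+54+54+54+54+62+13+181+14 = 701 → 02 bd.
Outer input = (K'⊕opad) ∥ inner = 58 05 5c 5c 5c 5c 5c ∥ 02 bd.
Outer hash (tag): sum = 88+5+92+92+92+92+92+2+189 = 744 → 02 e8.

02e8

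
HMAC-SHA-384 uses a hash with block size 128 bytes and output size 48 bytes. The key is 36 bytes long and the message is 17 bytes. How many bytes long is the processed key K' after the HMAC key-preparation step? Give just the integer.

Key is 36 ≤ 128 bytes, zero-padded: |K'| = 128.

128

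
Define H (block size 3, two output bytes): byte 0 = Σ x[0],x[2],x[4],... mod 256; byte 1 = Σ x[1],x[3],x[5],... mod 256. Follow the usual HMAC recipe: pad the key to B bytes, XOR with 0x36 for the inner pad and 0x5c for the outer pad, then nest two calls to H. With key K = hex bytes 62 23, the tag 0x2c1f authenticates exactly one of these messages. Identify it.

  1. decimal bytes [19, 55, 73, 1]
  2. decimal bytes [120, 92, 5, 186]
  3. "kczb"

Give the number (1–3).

Key hex bytes 62 23 is 2 bytes ≤ B = 3; zero-pad to 3 bytes: K' = 62 23 00.
K' ⊕ ipad = 54 15 36; K' ⊕ opad = 3e 7f 5c.
m1: inner = H(54 15 36 13 37 49 01) = c2 71; tag = H(3e 7f 5c c2 71) = 0b41
m2: inner = H(54 15 36 78 5c 05 ba) = a0 92; tag = H(3e 7f 5c a0 92) = 2c1f ← matches
m3: inner = H(54 15 36 6b 63 7a 62) = 4f fa; tag = H(3e 7f 5c 4f fa) = 94ce

2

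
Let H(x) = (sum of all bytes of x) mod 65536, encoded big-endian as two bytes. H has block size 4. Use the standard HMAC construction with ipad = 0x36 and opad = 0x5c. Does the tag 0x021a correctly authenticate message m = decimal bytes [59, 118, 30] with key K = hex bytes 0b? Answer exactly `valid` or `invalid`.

Key hex bytes 0b is 1 byte ≤ B = 4; zero-pad to 4 bytes: K' = 0b 00 00 00.
K' ⊕ ipad = 3d 36 36 36; K' ⊕ opad = 57 5c 5c 5c.
Inner hash: sum = 61+54+54+54+59+118+30 = 430 → 01 ae.
Outer hash (recomputed tag): sum = 87+92+92+92+1+174 = 538 → 02 1a.
Recomputed tag = 021a; claimed = 021a → match.

valid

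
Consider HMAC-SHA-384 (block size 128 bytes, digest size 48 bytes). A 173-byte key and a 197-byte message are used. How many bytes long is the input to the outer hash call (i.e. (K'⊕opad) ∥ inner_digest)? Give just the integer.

Key is 173 > 128 bytes, so it is hashed to 48 bytes then zero-padded to 128: |K'| = 128.
Outer input = (K'⊕opad) ∥ H(inner) → 128 + 48 = 176 bytes.

176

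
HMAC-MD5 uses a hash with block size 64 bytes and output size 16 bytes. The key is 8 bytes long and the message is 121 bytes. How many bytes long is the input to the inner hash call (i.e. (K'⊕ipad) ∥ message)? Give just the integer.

185

Key is 8 ≤ 64 bytes, zero-padded: |K'| = 64.
Inner input = (K'⊕ipad) ∥ m → 64 + 121 = 185 bytes.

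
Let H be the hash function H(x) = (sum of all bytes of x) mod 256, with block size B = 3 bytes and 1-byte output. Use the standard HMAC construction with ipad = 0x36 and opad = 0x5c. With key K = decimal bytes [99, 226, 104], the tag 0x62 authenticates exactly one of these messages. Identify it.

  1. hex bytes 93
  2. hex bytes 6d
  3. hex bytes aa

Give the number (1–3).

Key decimal bytes [99, 226, 104] = 63 e2 68 is exactly B = 3 bytes: K' = 63 e2 68.
K' ⊕ ipad = 55 d4 5e; K' ⊕ opad = 3f be 34.
m1: inner = H(55 d4 5e 93) = 1a; tag = H(3f be 34 1a) = 4b
m2: inner = H(55 d4 5e 6d) = f4; tag = H(3f be 34 f4) = 25
m3: inner = H(55 d4 5e aa) = 31; tag = H(3f be 34 31) = 62 ← matches

3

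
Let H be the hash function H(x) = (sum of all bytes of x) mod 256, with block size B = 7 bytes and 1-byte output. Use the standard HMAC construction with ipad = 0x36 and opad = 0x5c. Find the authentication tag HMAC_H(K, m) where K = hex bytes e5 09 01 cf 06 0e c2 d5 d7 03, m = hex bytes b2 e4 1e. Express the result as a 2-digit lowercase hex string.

Key hex bytes e5 09 01 cf 06 0e c2 d5 d7 03 is 10 bytes > B = 7, so hash it first: H(key) = 43, then zero-pad to 7 bytes: K' = 43 00 00 00 00 00 00.
K' ⊕ ipad = 75 36 36 36 36 36 36.  K' ⊕ opad = 1f 5c 5c 5c 5c 5c 5c.
Inner input = (K'⊕ipad) ∥ m = 75 36 36 36 36 36 36 ∥ b2 e4 1e.
Inner hash: sum = 117+54+54+54+54+54+54+178+228+30 = 877; mod 256 = 109 → 6d.
Outer input = (K'⊕opad) ∥ inner = 1f 5c 5c 5c 5c 5c 5c ∥ 6d.
Outer hash (tag): sum = 31+92+92+92+92+92+92+109 = 692; mod 256 = 180 → b4.

b4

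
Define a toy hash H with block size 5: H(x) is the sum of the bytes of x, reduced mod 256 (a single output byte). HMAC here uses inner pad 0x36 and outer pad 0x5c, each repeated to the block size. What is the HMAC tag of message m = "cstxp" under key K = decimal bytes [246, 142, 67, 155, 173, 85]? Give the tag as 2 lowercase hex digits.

Key decimal bytes [246, 142, 67, 155, 173, 85] = f6 8e 43 9b ad 55 is 6 bytes > B = 5, so hash it first: H(key) = 64, then zero-pad to 5 bytes: K' = 64 00 00 00 00.
K' ⊕ ipad = 52 36 36 36 36.  K' ⊕ opad = 38 5c 5c 5c 5c.
Inner input = (K'⊕ipad) ∥ m = 52 36 36 36 36 ∥ 63 73 74 78 70.
Inner hash: sum = 82+54+54+54+54+99+115+116+120+112 = 860; mod 256 = 92 → 5c.
Outer input = (K'⊕opad) ∥ inner = 38 5c 5c 5c 5c ∥ 5c.
Outer hash (tag): sum = 56+92+92+92+92+92 = 516; mod 256 = 4 → 04.

04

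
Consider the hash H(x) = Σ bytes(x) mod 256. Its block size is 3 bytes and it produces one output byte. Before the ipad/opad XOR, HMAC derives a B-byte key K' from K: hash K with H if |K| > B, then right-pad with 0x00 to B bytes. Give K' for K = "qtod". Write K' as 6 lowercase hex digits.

b80000

|K| = 4 > B = 3, so first hash the key.
H(K): sum = 113+116+111+100 = 440; mod 256 = 184 → b8.
Zero-pad H(K) = b8 to 3 bytes: K' = b8 00 00.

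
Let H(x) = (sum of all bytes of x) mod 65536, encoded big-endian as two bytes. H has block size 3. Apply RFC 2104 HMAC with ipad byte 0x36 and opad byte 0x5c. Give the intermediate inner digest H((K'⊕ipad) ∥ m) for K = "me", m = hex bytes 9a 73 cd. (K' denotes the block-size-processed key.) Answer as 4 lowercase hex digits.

02be

Key "me" = 6d 65 is 2 bytes ≤ B = 3; zero-pad to 3 bytes: K' = 6d 65 00.
K' ⊕ ipad = 5b 53 36.
Inner input = 5b 53 36 ∥ 9a 73 cd.
Inner hash: sum = 91+83+54+154+115+205 = 702 → 02 be.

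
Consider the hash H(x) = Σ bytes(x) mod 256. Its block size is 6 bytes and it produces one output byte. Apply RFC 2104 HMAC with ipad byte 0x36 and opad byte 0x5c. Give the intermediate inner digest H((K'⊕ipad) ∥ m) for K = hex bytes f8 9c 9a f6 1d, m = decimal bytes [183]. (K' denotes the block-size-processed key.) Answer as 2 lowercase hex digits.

fc

Key hex bytes f8 9c 9a f6 1d is 5 bytes ≤ B = 6; zero-pad to 6 bytes: K' = f8 9c 9a f6 1d 00.
K' ⊕ ipad = ce aa ac c0 2b 36.
Inner input = ce aa ac c0 2b 36 ∥ b7.
Inner hash: sum = 206+170+172+192+43+54+183 = 1020; mod 256 = 252 → fc.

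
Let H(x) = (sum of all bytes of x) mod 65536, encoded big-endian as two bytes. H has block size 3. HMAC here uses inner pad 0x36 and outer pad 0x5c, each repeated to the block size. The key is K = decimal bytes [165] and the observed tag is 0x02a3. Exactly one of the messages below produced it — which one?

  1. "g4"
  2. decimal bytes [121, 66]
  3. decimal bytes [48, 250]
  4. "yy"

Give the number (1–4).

Key decimal bytes [165] = a5 is 1 byte ≤ B = 3; zero-pad to 3 bytes: K' = a5 00 00.
K' ⊕ ipad = 93 36 36; K' ⊕ opad = f9 5c 5c.
m1: inner = H(93 36 36 67 34) = 01 9a; tag = H(f9 5c 5c 01 9a) = 024c
m2: inner = H(93 36 36 79 42) = 01 ba; tag = H(f9 5c 5c 01 ba) = 026c
m3: inner = H(93 36 36 30 fa) = 02 29; tag = H(f9 5c 5c 02 29) = 01dc
m4: inner = H(93 36 36 79 79) = 01 f1; tag = H(f9 5c 5c 01 f1) = 02a3 ← matches

4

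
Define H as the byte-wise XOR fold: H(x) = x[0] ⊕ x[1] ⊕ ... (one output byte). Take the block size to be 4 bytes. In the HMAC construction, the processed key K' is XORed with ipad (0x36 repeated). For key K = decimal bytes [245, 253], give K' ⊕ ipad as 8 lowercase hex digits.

c3cb3636

Key decimal bytes [245, 253] = f5 fd is 2 bytes ≤ B = 4; zero-pad to 4 bytes: K' = f5 fd 00 00.
XOR each byte with 0x36: f5⊕36=c3, fd⊕36=cb, 00⊕36=36, 00⊕36=36.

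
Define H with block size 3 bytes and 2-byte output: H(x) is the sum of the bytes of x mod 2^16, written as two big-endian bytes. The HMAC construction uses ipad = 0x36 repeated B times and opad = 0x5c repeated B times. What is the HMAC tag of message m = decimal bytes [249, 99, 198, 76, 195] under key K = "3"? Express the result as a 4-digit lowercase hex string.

01cc

Key "3" = 33 is 1 byte ≤ B = 3; zero-pad to 3 bytes: K' = 33 00 00.
K' ⊕ ipad = 05 36 36.  K' ⊕ opad = 6f 5c 5c.
Inner input = (K'⊕ipad) ∥ m = 05 36 36 ∥ f9 63 c6 4c c3.
Inner hash: sum = 5+54+54+249+99+198+76+195 = 930 → 03 a2.
Outer input = (K'⊕opad) ∥ inner = 6f 5c 5c ∥ 03 a2.
Outer hash (tag): sum = 111+92+92+3+162 = 460 → 01 cc.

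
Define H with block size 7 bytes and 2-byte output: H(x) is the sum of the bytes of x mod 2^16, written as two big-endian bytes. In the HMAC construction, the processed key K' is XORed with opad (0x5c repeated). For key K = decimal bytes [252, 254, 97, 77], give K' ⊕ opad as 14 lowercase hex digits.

a0a23d115c5c5c

Key decimal bytes [252, 254, 97, 77] = fc fe 61 4d is 4 bytes ≤ B = 7; zero-pad to 7 bytes: K' = fc fe 61 4d 00 00 00.
XOR each byte with 0x5c: fc⊕5c=a0, fe⊕5c=a2, 61⊕5c=3d, 4d⊕5c=11, 00⊕5c=5c, 00⊕5c=5c, 00⊕5c=5c.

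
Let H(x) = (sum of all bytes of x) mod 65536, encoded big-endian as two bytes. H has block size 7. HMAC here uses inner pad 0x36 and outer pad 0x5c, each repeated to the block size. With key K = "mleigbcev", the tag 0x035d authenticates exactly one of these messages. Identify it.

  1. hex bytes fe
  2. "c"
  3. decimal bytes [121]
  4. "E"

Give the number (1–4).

Key "mleigbcev" = 6d 6c 65 69 67 62 63 65 76 is 9 bytes > B = 7, so hash it first: H(key) = 03 ae, then zero-pad to 7 bytes: K' = 03 ae 00 00 00 00 00.
K' ⊕ ipad = 35 98 36 36 36 36 36; K' ⊕ opad = 5f f2 5c 5c 5c 5c 5c.
m1: inner = H(35 98 36 36 36 36 36 fe) = 02 d9; tag = H(5f f2 5c 5c 5c 5c 5c 02 d9) = 03f8
m2: inner = H(35 98 36 36 36 36 36 63) = 02 3e; tag = H(5f f2 5c 5c 5c 5c 5c 02 3e) = 035d ← matches
m3: inner = H(35 98 36 36 36 36 36 79) = 02 54; tag = H(5f f2 5c 5c 5c 5c 5c 02 54) = 0373
m4: inner = H(35 98 36 36 36 36 36 45) = 02 20; tag = H(5f f2 5c 5c 5c 5c 5c 02 20) = 033f

2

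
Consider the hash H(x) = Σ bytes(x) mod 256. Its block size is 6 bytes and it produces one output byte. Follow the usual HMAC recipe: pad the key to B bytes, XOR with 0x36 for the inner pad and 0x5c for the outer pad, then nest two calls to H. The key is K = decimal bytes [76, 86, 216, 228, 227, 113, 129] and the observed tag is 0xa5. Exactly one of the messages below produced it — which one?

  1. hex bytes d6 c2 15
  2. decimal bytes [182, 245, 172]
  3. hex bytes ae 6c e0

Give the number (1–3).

2

Key decimal bytes [76, 86, 216, 228, 227, 113, 129] = 4c 56 d8 e4 e3 71 81 is 7 bytes > B = 6, so hash it first: H(key) = 33, then zero-pad to 6 bytes: K' = 33 00 00 00 00 00.
K' ⊕ ipad = 05 36 36 36 36 36; K' ⊕ opad = 6f 5c 5c 5c 5c 5c.
m1: inner = H(05 36 36 36 36 36 d6 c2 15) = c0; tag = H(6f 5c 5c 5c 5c 5c c0) = fb
m2: inner = H(05 36 36 36 36 36 b6 f5 ac) = 6a; tag = H(6f 5c 5c 5c 5c 5c 6a) = a5 ← matches
m3: inner = H(05 36 36 36 36 36 ae 6c e0) = 0d; tag = H(6f 5c 5c 5c 5c 5c 0d) = 48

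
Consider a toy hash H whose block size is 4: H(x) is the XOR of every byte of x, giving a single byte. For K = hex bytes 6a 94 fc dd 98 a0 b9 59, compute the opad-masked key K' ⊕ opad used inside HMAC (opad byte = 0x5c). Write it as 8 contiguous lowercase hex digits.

5b5c5c5c

Key hex bytes 6a 94 fc dd 98 a0 b9 59 is 8 bytes > B = 4, so hash it first: H(key) = 07, then zero-pad to 4 bytes: K' = 07 00 00 00.
XOR each byte with 0x5c: 07⊕5c=5b, 00⊕5c=5c, 00⊕5c=5c, 00⊕5c=5c.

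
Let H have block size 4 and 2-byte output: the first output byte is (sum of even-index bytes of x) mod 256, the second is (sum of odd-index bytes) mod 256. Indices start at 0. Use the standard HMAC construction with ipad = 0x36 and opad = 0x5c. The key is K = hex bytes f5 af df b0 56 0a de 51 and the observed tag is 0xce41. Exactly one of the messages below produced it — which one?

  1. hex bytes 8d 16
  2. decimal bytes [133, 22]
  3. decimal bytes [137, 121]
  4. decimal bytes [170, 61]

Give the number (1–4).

4

Key hex bytes f5 af df b0 56 0a de 51 is 8 bytes > B = 4, so hash it first: H(key) = 08 ba, then zero-pad to 4 bytes: K' = 08 ba 00 00.
K' ⊕ ipad = 3e 8c 36 36; K' ⊕ opad = 54 e6 5c 5c.
m1: inner = H(3e 8c 36 36 8d 16) = 01 d8; tag = H(54 e6 5c 5c 01 d8) = b11a
m2: inner = H(3e 8c 36 36 85 16) = f9 d8; tag = H(54 e6 5c 5c f9 d8) = a91a
m3: inner = H(3e 8c 36 36 89 79) = fd 3b; tag = H(54 e6 5c 5c fd 3b) = ad7d
m4: inner = H(3e 8c 36 36 aa 3d) = 1e ff; tag = H(54 e6 5c 5c 1e ff) = ce41 ← matches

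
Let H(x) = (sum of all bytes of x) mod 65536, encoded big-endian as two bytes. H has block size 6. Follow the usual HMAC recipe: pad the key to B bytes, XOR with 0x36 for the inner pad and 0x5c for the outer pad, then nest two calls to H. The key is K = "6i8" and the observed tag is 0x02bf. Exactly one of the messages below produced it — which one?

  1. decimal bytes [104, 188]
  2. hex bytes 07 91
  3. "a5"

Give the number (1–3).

2

Key "6i8" = 36 69 38 is 3 bytes ≤ B = 6; zero-pad to 6 bytes: K' = 36 69 38 00 00 00.
K' ⊕ ipad = 00 5f 0e 36 36 36; K' ⊕ opad = 6a 35 64 5c 5c 5c.
m1: inner = H(00 5f 0e 36 36 36 68 bc) = 02 33; tag = H(6a 35 64 5c 5c 5c 02 33) = 024c
m2: inner = H(00 5f 0e 36 36 36 07 91) = 01 a7; tag = H(6a 35 64 5c 5c 5c 01 a7) = 02bf ← matches
m3: inner = H(00 5f 0e 36 36 36 61 35) = 01 a5; tag = H(6a 35 64 5c 5c 5c 01 a5) = 02bd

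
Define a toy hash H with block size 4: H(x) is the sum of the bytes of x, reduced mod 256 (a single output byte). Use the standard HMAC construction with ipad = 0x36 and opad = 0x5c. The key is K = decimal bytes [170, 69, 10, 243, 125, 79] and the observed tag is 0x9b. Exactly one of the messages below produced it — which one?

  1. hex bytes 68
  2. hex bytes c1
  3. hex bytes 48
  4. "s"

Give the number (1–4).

4

Key decimal bytes [170, 69, 10, 243, 125, 79] = aa 45 0a f3 7d 4f is 6 bytes > B = 4, so hash it first: H(key) = b8, then zero-pad to 4 bytes: K' = b8 00 00 00.
K' ⊕ ipad = 8e 36 36 36; K' ⊕ opad = e4 5c 5c 5c.
m1: inner = H(8e 36 36 36 68) = 98; tag = H(e4 5c 5c 5c 98) = 90
m2: inner = H(8e 36 36 36 c1) = f1; tag = H(e4 5c 5c 5c f1) = e9
m3: inner = H(8e 36 36 36 48) = 78; tag = H(e4 5c 5c 5c 78) = 70
m4: inner = H(8e 36 36 36 73) = a3; tag = H(e4 5c 5c 5c a3) = 9b ← matches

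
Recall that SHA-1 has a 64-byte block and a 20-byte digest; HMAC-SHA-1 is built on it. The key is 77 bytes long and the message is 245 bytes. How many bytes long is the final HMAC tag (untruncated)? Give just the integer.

20

The tag is one SHA-1 digest: 20 bytes.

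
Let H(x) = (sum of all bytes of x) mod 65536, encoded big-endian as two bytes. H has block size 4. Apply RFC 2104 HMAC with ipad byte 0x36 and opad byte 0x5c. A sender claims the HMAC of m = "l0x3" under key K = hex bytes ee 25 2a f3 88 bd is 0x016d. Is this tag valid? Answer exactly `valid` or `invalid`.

valid

Key hex bytes ee 25 2a f3 88 bd is 6 bytes > B = 4, so hash it first: H(key) = 03 75, then zero-pad to 4 bytes: K' = 03 75 00 00.
K' ⊕ ipad = 35 43 36 36; K' ⊕ opad = 5f 29 5c 5c.
Inner hash: sum = 53+67+54+54+108+48+120+51 = 555 → 02 2b.
Outer hash (recomputed tag): sum = 95+41+92+92+2+43 = 365 → 01 6d.
Recomputed tag = 016d; claimed = 016d → match.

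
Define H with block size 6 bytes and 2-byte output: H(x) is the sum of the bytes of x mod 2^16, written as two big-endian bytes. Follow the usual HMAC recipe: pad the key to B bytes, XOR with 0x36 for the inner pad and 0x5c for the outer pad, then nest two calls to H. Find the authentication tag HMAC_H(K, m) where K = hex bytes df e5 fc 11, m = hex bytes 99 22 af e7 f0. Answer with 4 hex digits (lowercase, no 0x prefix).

Key hex bytes df e5 fc 11 is 4 bytes ≤ B = 6; zero-pad to 6 bytes: K' = df e5 fc 11 00 00.
K' ⊕ ipad = e9 d3 ca 27 36 36.  K' ⊕ opad = 83 b9 a0 4d 5c 5c.
Inner input = (K'⊕ipad) ∥ m = e9 d3 ca 27 36 36 ∥ 99 22 af e7 f0.
Inner hash: sum = 233+211+202+39+54+54+153+34+175+231+240 = 1626 → 06 5a.
Outer input = (K'⊕opad) ∥ inner = 83 b9 a0 4d 5c 5c ∥ 06 5a.
Outer hash (tag): sum = 131+185+160+77+92+92+6+90 = 833 → 03 41.

0341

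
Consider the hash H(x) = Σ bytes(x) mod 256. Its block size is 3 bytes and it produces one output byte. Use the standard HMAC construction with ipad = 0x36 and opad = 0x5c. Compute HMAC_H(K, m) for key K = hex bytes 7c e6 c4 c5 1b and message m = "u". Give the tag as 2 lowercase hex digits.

Key hex bytes 7c e6 c4 c5 1b is 5 bytes > B = 3, so hash it first: H(key) = 06, then zero-pad to 3 bytes: K' = 06 00 00.
K' ⊕ ipad = 30 36 36.  K' ⊕ opad = 5a 5c 5c.
Inner input = (K'⊕ipad) ∥ m = 30 36 36 ∥ 75.
Inner hash: sum = 48+54+54+117 = 273; mod 256 = 17 → 11.
Outer input = (K'⊕opad) ∥ inner = 5a 5c 5c ∥ 11.
Outer hash (tag): sum = 90+92+92+17 = 291; mod 256 = 35 → 23.

23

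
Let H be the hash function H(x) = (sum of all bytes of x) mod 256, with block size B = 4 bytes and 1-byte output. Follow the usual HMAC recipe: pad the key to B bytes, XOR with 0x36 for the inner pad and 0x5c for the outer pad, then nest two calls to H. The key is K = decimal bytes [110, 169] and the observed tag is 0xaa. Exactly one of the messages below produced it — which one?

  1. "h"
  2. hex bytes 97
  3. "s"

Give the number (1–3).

Key decimal bytes [110, 169] = 6e a9 is 2 bytes ≤ B = 4; zero-pad to 4 bytes: K' = 6e a9 00 00.
K' ⊕ ipad = 58 9f 36 36; K' ⊕ opad = 32 f5 5c 5c.
m1: inner = H(58 9f 36 36 68) = cb; tag = H(32 f5 5c 5c cb) = aa ← matches
m2: inner = H(58 9f 36 36 97) = fa; tag = H(32 f5 5c 5c fa) = d9
m3: inner = H(58 9f 36 36 73) = d6; tag = H(32 f5 5c 5c d6) = b5

1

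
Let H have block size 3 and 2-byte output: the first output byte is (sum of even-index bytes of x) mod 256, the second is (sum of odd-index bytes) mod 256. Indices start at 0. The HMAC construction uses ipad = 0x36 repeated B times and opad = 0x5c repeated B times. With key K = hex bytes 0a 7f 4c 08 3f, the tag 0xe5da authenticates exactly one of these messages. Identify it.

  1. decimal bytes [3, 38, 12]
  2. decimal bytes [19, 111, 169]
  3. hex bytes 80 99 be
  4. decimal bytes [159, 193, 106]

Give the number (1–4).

1

Key hex bytes 0a 7f 4c 08 3f is 5 bytes > B = 3, so hash it first: H(key) = 95 87, then zero-pad to 3 bytes: K' = 95 87 00.
K' ⊕ ipad = a3 b1 36; K' ⊕ opad = c9 db 5c.
m1: inner = H(a3 b1 36 03 26 0c) = ff c0; tag = H(c9 db 5c ff c0) = e5da ← matches
m2: inner = H(a3 b1 36 13 6f a9) = 48 6d; tag = H(c9 db 5c 48 6d) = 9223
m3: inner = H(a3 b1 36 80 99 be) = 72 ef; tag = H(c9 db 5c 72 ef) = 144d
m4: inner = H(a3 b1 36 9f c1 6a) = 9a ba; tag = H(c9 db 5c 9a ba) = df75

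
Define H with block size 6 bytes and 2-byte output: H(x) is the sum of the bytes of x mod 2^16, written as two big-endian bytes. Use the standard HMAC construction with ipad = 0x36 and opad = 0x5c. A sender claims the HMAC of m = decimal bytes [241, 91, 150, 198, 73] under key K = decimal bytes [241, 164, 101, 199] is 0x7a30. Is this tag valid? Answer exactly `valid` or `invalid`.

invalid

Key decimal bytes [241, 164, 101, 199] = f1 a4 65 c7 is 4 bytes ≤ B = 6; zero-pad to 6 bytes: K' = f1 a4 65 c7 00 00.
K' ⊕ ipad = c7 92 53 f1 36 36; K' ⊕ opad = ad f8 39 9b 5c 5c.
Inner hash: sum = 199+146+83+241+54+54+241+91+150+198+73 = 1530 → 05 fa.
Outer hash (recomputed tag): sum = 173+248+57+155+92+92+5+250 = 1072 → 04 30.
Recomputed tag = 0430; claimed = 7a30 → mismatch.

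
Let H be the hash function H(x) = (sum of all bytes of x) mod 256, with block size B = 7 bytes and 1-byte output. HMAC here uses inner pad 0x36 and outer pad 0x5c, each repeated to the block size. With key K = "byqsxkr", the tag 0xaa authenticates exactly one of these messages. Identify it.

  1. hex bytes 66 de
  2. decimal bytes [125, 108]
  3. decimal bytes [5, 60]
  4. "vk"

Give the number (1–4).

Key "byqsxkr" = 62 79 71 73 78 6b 72 is exactly B = 7 bytes: K' = 62 79 71 73 78 6b 72.
K' ⊕ ipad = 54 4f 47 45 4e 5d 44; K' ⊕ opad = 3e 25 2d 2f 24 37 2e.
m1: inner = H(54 4f 47 45 4e 5d 44 66 de) = 62; tag = H(3e 25 2d 2f 24 37 2e 62) = aa ← matches
m2: inner = H(54 4f 47 45 4e 5d 44 7d 6c) = 07; tag = H(3e 25 2d 2f 24 37 2e 07) = 4f
m3: inner = H(54 4f 47 45 4e 5d 44 05 3c) = 5f; tag = H(3e 25 2d 2f 24 37 2e 5f) = a7
m4: inner = H(54 4f 47 45 4e 5d 44 76 6b) = ff; tag = H(3e 25 2d 2f 24 37 2e ff) = 47

1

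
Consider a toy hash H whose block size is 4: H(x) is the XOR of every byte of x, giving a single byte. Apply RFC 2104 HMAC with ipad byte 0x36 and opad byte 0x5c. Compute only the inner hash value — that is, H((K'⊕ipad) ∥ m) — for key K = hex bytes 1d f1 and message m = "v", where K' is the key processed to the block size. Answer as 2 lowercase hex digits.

9a

Key hex bytes 1d f1 is 2 bytes ≤ B = 4; zero-pad to 4 bytes: K' = 1d f1 00 00.
K' ⊕ ipad = 2b c7 36 36.
Inner input = 2b c7 36 36 ∥ 76.
Inner hash: XOR 2b⊕c7⊕36⊕36⊕76 = 9a.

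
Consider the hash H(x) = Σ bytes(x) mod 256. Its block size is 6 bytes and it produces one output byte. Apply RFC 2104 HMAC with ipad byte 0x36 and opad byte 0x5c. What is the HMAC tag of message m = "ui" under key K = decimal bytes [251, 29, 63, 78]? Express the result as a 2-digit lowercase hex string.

d8

Key decimal bytes [251, 29, 63, 78] = fb 1d 3f 4e is 4 bytes ≤ B = 6; zero-pad to 6 bytes: K' = fb 1d 3f 4e 00 00.
K' ⊕ ipad = cd 2b 09 78 36 36.  K' ⊕ opad = a7 41 63 12 5c 5c.
Inner input = (K'⊕ipad) ∥ m = cd 2b 09 78 36 36 ∥ 75 69.
Inner hash: sum = 205+43+9+120+54+54+117+105 = 707; mod 256 = 195 → c3.
Outer input = (K'⊕opad) ∥ inner = a7 41 63 12 5c 5c ∥ c3.
Outer hash (tag): sum = 167+65+99+18+92+92+195 = 728; mod 256 = 216 → d8.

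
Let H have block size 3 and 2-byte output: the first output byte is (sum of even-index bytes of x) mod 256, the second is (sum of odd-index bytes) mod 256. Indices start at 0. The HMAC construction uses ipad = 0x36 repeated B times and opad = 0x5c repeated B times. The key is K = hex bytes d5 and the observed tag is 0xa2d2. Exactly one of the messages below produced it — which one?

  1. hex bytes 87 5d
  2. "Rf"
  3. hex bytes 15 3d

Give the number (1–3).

1

Key hex bytes d5 is 1 byte ≤ B = 3; zero-pad to 3 bytes: K' = d5 00 00.
K' ⊕ ipad = e3 36 36; K' ⊕ opad = 89 5c 5c.
m1: inner = H(e3 36 36 87 5d) = 76 bd; tag = H(89 5c 5c 76 bd) = a2d2 ← matches
m2: inner = H(e3 36 36 52 66) = 7f 88; tag = H(89 5c 5c 7f 88) = 6ddb
m3: inner = H(e3 36 36 15 3d) = 56 4b; tag = H(89 5c 5c 56 4b) = 30b2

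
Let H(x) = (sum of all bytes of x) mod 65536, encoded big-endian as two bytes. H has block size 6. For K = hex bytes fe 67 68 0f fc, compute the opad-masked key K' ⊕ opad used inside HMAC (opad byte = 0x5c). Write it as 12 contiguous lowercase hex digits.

Key hex bytes fe 67 68 0f fc is 5 bytes ≤ B = 6; zero-pad to 6 bytes: K' = fe 67 68 0f fc 00.
XOR each byte with 0x5c: fe⊕5c=a2, 67⊕5c=3b, 68⊕5c=34, 0f⊕5c=53, fc⊕5c=a0, 00⊕5c=5c.

a23b3453a05c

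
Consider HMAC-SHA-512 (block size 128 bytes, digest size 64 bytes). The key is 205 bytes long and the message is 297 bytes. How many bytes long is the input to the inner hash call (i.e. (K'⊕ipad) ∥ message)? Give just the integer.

425

Key is 205 > 128 bytes, so it is hashed to 64 bytes then zero-padded to 128: |K'| = 128.
Inner input = (K'⊕ipad) ∥ m → 128 + 297 = 425 bytes.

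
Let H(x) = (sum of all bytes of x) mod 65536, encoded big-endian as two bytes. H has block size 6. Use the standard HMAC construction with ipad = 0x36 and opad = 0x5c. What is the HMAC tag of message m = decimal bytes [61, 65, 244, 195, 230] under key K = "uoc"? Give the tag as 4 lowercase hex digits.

0261

Key "uoc" = 75 6f 63 is 3 bytes ≤ B = 6; zero-pad to 6 bytes: K' = 75 6f 63 00 00 00.
K' ⊕ ipad = 43 59 55 36 36 36.  K' ⊕ opad = 29 33 3f 5c 5c 5c.
Inner input = (K'⊕ipad) ∥ m = 43 59 55 36 36 36 ∥ 3d 41 f4 c3 e6.
Inner hash: sum = 67+89+85+54+54+54+61+65+244+195+230 = 1198 → 04 ae.
Outer input = (K'⊕opad) ∥ inner = 29 33 3f 5c 5c 5c ∥ 04 ae.
Outer hash (tag): sum = 41+51+63+92+92+92+4+174 = 609 → 02 61.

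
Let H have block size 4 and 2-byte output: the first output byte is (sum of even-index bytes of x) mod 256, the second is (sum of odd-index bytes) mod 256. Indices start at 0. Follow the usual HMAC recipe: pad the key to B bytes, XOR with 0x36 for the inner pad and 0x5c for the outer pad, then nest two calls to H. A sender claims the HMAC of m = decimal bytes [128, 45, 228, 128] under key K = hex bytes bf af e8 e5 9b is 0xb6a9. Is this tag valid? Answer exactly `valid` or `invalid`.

Key hex bytes bf af e8 e5 9b is 5 bytes > B = 4, so hash it first: H(key) = 42 94, then zero-pad to 4 bytes: K' = 42 94 00 00.
K' ⊕ ipad = 74 a2 36 36; K' ⊕ opad = 1e c8 5c 5c.
Inner hash: even-index sum = 526 mod 256 = 14; odd-index sum = 389 mod 256 = 133 → 0e 85.
Outer hash (recomputed tag): even-index sum = 136 mod 256 = 136; odd-index sum = 425 mod 256 = 169 → 88 a9.
Recomputed tag = 88a9; claimed = b6a9 → mismatch.

invalid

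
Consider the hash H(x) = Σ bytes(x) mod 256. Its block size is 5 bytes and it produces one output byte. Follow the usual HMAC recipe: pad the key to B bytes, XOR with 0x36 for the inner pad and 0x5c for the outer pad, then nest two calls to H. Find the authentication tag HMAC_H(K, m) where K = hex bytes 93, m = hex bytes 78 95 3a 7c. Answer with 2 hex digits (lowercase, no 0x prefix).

Key hex bytes 93 is 1 byte ≤ B = 5; zero-pad to 5 bytes: K' = 93 00 00 00 00.
K' ⊕ ipad = a5 36 36 36 36.  K' ⊕ opad = cf 5c 5c 5c 5c.
Inner input = (K'⊕ipad) ∥ m = a5 36 36 36 36 ∥ 78 95 3a 7c.
Inner hash: sum = 165+54+54+54+54+120+149+58+124 = 832; mod 256 = 64 → 40.
Outer input = (K'⊕opad) ∥ inner = cf 5c 5c 5c 5c ∥ 40.
Outer hash (tag): sum = 207+92+92+92+92+64 = 639; mod 256 = 127 → 7f.

7f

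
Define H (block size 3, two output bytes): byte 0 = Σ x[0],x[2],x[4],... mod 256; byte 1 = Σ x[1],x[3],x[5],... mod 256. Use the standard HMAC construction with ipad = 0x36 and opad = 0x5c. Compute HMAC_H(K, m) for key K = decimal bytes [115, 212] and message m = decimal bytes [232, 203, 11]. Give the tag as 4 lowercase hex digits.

60ce

Key decimal bytes [115, 212] = 73 d4 is 2 bytes ≤ B = 3; zero-pad to 3 bytes: K' = 73 d4 00.
K' ⊕ ipad = 45 e2 36.  K' ⊕ opad = 2f 88 5c.
Inner input = (K'⊕ipad) ∥ m = 45 e2 36 ∥ e8 cb 0b.
Inner hash: even-index sum = 326 mod 256 = 70; odd-index sum = 469 mod 256 = 213 → 46 d5.
Outer input = (K'⊕opad) ∥ inner = 2f 88 5c ∥ 46 d5.
Outer hash (tag): even-index sum = 352 mod 256 = 96; odd-index sum = 206 mod 256 = 206 → 60 ce.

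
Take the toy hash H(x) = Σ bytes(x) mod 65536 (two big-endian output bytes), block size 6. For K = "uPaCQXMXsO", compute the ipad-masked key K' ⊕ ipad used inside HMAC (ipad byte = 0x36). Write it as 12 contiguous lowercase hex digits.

Key "uPaCQXMXsO" = 75 50 61 43 51 58 4d 58 73 4f is 10 bytes > B = 6, so hash it first: H(key) = 03 79, then zero-pad to 6 bytes: K' = 03 79 00 00 00 00.
XOR each byte with 0x36: 03⊕36=35, 79⊕36=4f, 00⊕36=36, 00⊕36=36, 00⊕36=36, 00⊕36=36.

354f36363636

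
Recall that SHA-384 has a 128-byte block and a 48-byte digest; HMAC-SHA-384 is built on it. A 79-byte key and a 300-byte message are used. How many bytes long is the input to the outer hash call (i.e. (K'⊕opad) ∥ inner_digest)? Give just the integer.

176

Key is 79 ≤ 128 bytes, zero-padded: |K'| = 128.
Outer input = (K'⊕opad) ∥ H(inner) → 128 + 48 = 176 bytes.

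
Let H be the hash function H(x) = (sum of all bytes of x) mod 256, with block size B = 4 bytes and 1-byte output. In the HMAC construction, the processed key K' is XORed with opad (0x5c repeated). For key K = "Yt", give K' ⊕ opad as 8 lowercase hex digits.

Key "Yt" = 59 74 is 2 bytes ≤ B = 4; zero-pad to 4 bytes: K' = 59 74 00 00.
XOR each byte with 0x5c: 59⊕5c=05, 74⊕5c=28, 00⊕5c=5c, 00⊕5c=5c.

05285c5c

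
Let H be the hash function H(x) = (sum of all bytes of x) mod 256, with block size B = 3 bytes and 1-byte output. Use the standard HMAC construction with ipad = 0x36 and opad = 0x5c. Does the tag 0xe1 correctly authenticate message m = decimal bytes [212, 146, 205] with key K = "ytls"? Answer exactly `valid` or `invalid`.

valid

Key "ytls" = 79 74 6c 73 is 4 bytes > B = 3, so hash it first: H(key) = cc, then zero-pad to 3 bytes: K' = cc 00 00.
K' ⊕ ipad = fa 36 36; K' ⊕ opad = 90 5c 5c.
Inner hash: sum = 250+54+54+212+146+205 = 921; mod 256 = 153 → 99.
Outer hash (recomputed tag): sum = 144+92+92+153 = 481; mod 256 = 225 → e1.
Recomputed tag = e1; claimed = e1 → match.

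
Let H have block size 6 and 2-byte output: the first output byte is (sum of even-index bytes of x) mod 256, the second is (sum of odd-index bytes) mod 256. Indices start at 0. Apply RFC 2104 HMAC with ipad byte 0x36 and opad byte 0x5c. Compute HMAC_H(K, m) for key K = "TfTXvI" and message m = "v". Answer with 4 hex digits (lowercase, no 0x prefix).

Key "TfTXvI" = 54 66 54 58 76 49 is exactly B = 6 bytes: K' = 54 66 54 58 76 49.
K' ⊕ ipad = 62 50 62 6e 40 7f.  K' ⊕ opad = 08 3a 08 04 2a 15.
Inner input = (K'⊕ipad) ∥ m = 62 50 62 6e 40 7f ∥ 76.
Inner hash: even-index sum = 378 mod 256 = 122; odd-index sum = 317 mod 256 = 61 → 7a 3d.
Outer input = (K'⊕opad) ∥ inner = 08 3a 08 04 2a 15 ∥ 7a 3d.
Outer hash (tag): even-index sum = 180 mod 256 = 180; odd-index sum = 144 mod 256 = 144 → b4 90.

b490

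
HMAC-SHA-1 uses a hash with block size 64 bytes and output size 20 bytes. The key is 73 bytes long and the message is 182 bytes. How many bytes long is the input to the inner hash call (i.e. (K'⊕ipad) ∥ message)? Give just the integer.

Key is 73 > 64 bytes, so it is hashed to 20 bytes then zero-padded to 64: |K'| = 64.
Inner input = (K'⊕ipad) ∥ m → 64 + 182 = 246 bytes.

246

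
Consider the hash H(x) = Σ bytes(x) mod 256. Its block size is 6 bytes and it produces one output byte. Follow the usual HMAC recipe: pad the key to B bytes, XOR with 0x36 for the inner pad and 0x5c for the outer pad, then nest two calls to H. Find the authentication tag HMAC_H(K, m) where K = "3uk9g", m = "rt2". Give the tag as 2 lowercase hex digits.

Key "3uk9g" = 33 75 6b 39 67 is 5 bytes ≤ B = 6; zero-pad to 6 bytes: K' = 33 75 6b 39 67 00.
K' ⊕ ipad = 05 43 5d 0f 51 36.  K' ⊕ opad = 6f 29 37 65 3b 5c.
Inner input = (K'⊕ipad) ∥ m = 05 43 5d 0f 51 36 ∥ 72 74 32.
Inner hash: sum = 5+67+93+15+81+54+114+116+50 = 595; mod 256 = 83 → 53.
Outer input = (K'⊕opad) ∥ inner = 6f 29 37 65 3b 5c ∥ 53.
Outer hash (tag): sum = 111+41+55+101+59+92+83 = 542; mod 256 = 30 → 1e.

1e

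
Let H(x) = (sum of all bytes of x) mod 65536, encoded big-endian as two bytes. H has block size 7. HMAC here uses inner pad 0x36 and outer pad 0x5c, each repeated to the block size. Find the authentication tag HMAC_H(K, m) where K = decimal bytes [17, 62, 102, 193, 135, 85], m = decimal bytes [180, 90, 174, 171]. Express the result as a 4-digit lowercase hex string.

Key decimal bytes [17, 62, 102, 193, 135, 85] = 11 3e 66 c1 87 55 is 6 bytes ≤ B = 7; zero-pad to 7 bytes: K' = 11 3e 66 c1 87 55 00.
K' ⊕ ipad = 27 08 50 f7 b1 63 36.  K' ⊕ opad = 4d 62 3a 9d db 09 5c.
Inner input = (K'⊕ipad) ∥ m = 27 08 50 f7 b1 63 36 ∥ b4 5a ae ab.
Inner hash: sum = 39+8+80+247+177+99+54+180+90+174+171 = 1319 → 05 27.
Outer input = (K'⊕opad) ∥ inner = 4d 62 3a 9d db 09 5c ∥ 05 27.
Outer hash (tag): sum = 77+98+58+157+219+9+92+5+39 = 754 → 02 f2.

02f2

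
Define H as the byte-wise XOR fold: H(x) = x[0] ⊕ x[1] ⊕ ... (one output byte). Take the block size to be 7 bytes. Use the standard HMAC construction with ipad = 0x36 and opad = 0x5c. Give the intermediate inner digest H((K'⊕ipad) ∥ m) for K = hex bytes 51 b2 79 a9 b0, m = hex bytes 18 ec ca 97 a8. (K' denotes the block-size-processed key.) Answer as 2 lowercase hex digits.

Key hex bytes 51 b2 79 a9 b0 is 5 bytes ≤ B = 7; zero-pad to 7 bytes: K' = 51 b2 79 a9 b0 00 00.
K' ⊕ ipad = 67 84 4f 9f 86 36 36.
Inner input = 67 84 4f 9f 86 36 36 ∥ 18 ec ca 97 a8.
Inner hash: XOR 67⊕84⊕4f⊕9f⊕86⊕36⊕36⊕18⊕ec⊕ca⊕97⊕a8 = b4.

b4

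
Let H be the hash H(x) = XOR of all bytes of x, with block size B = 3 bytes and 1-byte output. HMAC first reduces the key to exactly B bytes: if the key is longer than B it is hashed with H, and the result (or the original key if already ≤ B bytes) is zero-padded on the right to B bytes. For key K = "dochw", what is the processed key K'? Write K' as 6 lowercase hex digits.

770000

|K| = 5 > B = 3, so first hash the key.
H(K): XOR 64⊕6f⊕63⊕68⊕77 = 77.
Zero-pad H(K) = 77 to 3 bytes: K' = 77 00 00.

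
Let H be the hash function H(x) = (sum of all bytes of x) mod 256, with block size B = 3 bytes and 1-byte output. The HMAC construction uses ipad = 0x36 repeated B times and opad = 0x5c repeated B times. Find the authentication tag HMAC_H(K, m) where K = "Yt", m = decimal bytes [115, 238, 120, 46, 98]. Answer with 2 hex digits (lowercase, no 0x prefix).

Key "Yt" = 59 74 is 2 bytes ≤ B = 3; zero-pad to 3 bytes: K' = 59 74 00.
K' ⊕ ipad = 6f 42 36.  K' ⊕ opad = 05 28 5c.
Inner input = (K'⊕ipad) ∥ m = 6f 42 36 ∥ 73 ee 78 2e 62.
Inner hash: sum = 111+66+54+115+238+120+46+98 = 848; mod 256 = 80 → 50.
Outer input = (K'⊕opad) ∥ inner = 05 28 5c ∥ 50.
Outer hash (tag): sum = 5+40+92+80 = 217 → d9.

d9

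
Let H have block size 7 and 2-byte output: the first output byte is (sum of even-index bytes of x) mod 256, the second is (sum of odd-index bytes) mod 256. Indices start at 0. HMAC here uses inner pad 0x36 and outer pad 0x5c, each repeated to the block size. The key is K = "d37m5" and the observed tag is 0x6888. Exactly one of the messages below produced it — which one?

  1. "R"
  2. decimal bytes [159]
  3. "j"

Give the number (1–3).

3

Key "d37m5" = 64 33 37 6d 35 is 5 bytes ≤ B = 7; zero-pad to 7 bytes: K' = 64 33 37 6d 35 00 00.
K' ⊕ ipad = 52 05 01 5b 03 36 36; K' ⊕ opad = 38 6f 6b 31 69 5c 5c.
m1: inner = H(52 05 01 5b 03 36 36 52) = 8c e8; tag = H(38 6f 6b 31 69 5c 5c 8c e8) = 5088
m2: inner = H(52 05 01 5b 03 36 36 9f) = 8c 35; tag = H(38 6f 6b 31 69 5c 5c 8c 35) = 9d88
m3: inner = H(52 05 01 5b 03 36 36 6a) = 8c 00; tag = H(38 6f 6b 31 69 5c 5c 8c 00) = 6888 ← matches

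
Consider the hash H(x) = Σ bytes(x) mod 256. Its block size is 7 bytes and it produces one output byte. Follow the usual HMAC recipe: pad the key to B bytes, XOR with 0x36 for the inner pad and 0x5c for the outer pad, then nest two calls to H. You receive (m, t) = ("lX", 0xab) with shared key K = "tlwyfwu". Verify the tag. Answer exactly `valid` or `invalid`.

Key "tlwyfwu" = 74 6c 77 79 66 77 75 is exactly B = 7 bytes: K' = 74 6c 77 79 66 77 75.
K' ⊕ ipad = 42 5a 41 4f 50 41 43; K' ⊕ opad = 28 30 2b 25 3a 2b 29.
Inner hash: sum = 66+90+65+79+80+65+67+108+88 = 708; mod 256 = 196 → c4.
Outer hash (recomputed tag): sum = 40+48+43+37+58+43+41+196 = 506; mod 256 = 250 → fa.
Recomputed tag = fa; claimed = ab → mismatch.

invalid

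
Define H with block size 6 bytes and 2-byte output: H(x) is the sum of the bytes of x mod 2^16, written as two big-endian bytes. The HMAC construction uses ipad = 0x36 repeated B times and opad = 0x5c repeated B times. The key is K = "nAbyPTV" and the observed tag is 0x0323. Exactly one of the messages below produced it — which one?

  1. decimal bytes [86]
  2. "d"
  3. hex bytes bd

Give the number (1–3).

Key "nAbyPTV" = 6e 41 62 79 50 54 56 is 7 bytes > B = 6, so hash it first: H(key) = 02 84, then zero-pad to 6 bytes: K' = 02 84 00 00 00 00.
K' ⊕ ipad = 34 b2 36 36 36 36; K' ⊕ opad = 5e d8 5c 5c 5c 5c.
m1: inner = H(34 b2 36 36 36 36 56) = 02 14; tag = H(5e d8 5c 5c 5c 5c 02 14) = 02bc
m2: inner = H(34 b2 36 36 36 36 64) = 02 22; tag = H(5e d8 5c 5c 5c 5c 02 22) = 02ca
m3: inner = H(34 b2 36 36 36 36 bd) = 02 7b; tag = H(5e d8 5c 5c 5c 5c 02 7b) = 0323 ← matches

3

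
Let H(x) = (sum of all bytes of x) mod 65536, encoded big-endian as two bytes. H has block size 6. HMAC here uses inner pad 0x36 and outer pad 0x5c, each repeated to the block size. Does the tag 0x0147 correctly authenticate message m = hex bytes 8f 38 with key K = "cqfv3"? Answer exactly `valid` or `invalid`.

Key "cqfv3" = 63 71 66 76 33 is 5 bytes ≤ B = 6; zero-pad to 6 bytes: K' = 63 71 66 76 33 00.
K' ⊕ ipad = 55 47 50 40 05 36; K' ⊕ opad = 3f 2d 3a 2a 6f 5c.
Inner hash: sum = 85+71+80+64+5+54+143+56 = 558 → 02 2e.
Outer hash (recomputed tag): sum = 63+45+58+42+111+92+2+46 = 459 → 01 cb.
Recomputed tag = 01cb; claimed = 0147 → mismatch.

invalid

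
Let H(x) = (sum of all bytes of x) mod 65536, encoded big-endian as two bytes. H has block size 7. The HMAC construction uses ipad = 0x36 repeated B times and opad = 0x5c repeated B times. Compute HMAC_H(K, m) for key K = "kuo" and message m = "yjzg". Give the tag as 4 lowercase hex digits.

Key "kuo" = 6b 75 6f is 3 bytes ≤ B = 7; zero-pad to 7 bytes: K' = 6b 75 6f 00 00 00 00.
K' ⊕ ipad = 5d 43 59 36 36 36 36.  K' ⊕ opad = 37 29 33 5c 5c 5c 5c.
Inner input = (K'⊕ipad) ∥ m = 5d 43 59 36 36 36 36 ∥ 79 6a 7a 67.
Inner hash: sum = 93+67+89+54+54+54+54+121+106+122+103 = 917 → 03 95.
Outer input = (K'⊕opad) ∥ inner = 37 29 33 5c 5c 5c 5c ∥ 03 95.
Outer hash (tag): sum = 55+41+51+92+92+92+92+3+149 = 667 → 02 9b.

029b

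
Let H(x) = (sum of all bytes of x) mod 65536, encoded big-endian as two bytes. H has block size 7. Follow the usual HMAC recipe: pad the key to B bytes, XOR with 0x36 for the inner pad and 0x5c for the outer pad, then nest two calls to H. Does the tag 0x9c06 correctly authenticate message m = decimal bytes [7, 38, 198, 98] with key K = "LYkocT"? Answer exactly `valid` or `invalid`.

invalid

Key "LYkocT" = 4c 59 6b 6f 63 54 is 6 bytes ≤ B = 7; zero-pad to 7 bytes: K' = 4c 59 6b 6f 63 54 00.
K' ⊕ ipad = 7a 6f 5d 59 55 62 36; K' ⊕ opad = 10 05 37 33 3f 08 5c.
Inner hash: sum = 122+111+93+89+85+98+54+7+38+198+98 = 993 → 03 e1.
Outer hash (recomputed tag): sum = 16+5+55+51+63+8+92+3+225 = 518 → 02 06.
Recomputed tag = 0206; claimed = 9c06 → mismatch.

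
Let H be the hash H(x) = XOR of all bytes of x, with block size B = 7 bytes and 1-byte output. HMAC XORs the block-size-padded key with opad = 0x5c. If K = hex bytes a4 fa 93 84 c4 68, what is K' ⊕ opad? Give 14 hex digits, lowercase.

Key hex bytes a4 fa 93 84 c4 68 is 6 bytes ≤ B = 7; zero-pad to 7 bytes: K' = a4 fa 93 84 c4 68 00.
XOR each byte with 0x5c: a4⊕5c=f8, fa⊕5c=a6, 93⊕5c=cf, 84⊕5c=d8, c4⊕5c=98, 68⊕5c=34, 00⊕5c=5c.

f8a6cfd898345c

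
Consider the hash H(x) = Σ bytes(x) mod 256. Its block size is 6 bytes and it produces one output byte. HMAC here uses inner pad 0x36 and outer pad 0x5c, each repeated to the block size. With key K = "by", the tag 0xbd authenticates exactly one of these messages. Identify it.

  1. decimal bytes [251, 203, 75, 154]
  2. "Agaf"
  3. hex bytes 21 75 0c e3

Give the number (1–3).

2

Key "by" = 62 79 is 2 bytes ≤ B = 6; zero-pad to 6 bytes: K' = 62 79 00 00 00 00.
K' ⊕ ipad = 54 4f 36 36 36 36; K' ⊕ opad = 3e 25 5c 5c 5c 5c.
m1: inner = H(54 4f 36 36 36 36 fb cb 4b 9a) = 26; tag = H(3e 25 5c 5c 5c 5c 26) = f9
m2: inner = H(54 4f 36 36 36 36 41 67 61 66) = ea; tag = H(3e 25 5c 5c 5c 5c ea) = bd ← matches
m3: inner = H(54 4f 36 36 36 36 21 75 0c e3) = 00; tag = H(3e 25 5c 5c 5c 5c 00) = d3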